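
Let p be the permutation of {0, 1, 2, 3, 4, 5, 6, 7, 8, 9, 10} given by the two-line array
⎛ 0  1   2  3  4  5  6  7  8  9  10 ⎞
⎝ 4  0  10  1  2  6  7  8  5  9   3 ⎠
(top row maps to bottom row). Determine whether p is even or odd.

In disjoint-cycle form the cycle lengths are 6, 4, 1.
A cycle of length ℓ contributes ℓ−1 transpositions, so p is a product of 5 + 3 = 8 transpositions — even.

even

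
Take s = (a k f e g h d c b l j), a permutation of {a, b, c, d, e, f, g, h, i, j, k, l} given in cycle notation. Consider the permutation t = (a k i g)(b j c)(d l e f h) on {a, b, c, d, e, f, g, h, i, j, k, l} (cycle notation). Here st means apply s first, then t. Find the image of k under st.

h

(st)(k) = t(s(k)). s(k) = f, then t(f) = h. So (st)(k) = h.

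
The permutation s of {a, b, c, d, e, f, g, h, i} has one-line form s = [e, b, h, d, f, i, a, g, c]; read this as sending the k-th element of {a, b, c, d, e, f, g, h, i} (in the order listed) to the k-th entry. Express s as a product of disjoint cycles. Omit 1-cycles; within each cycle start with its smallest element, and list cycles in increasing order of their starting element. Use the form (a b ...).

(a e f i c h g)

From a: a → e → f → i → c → h → g → a, closing the cycle (a e f i c h g).
Repeating from the next unused element and collecting all non-trivial cycles gives (a e f i c h g).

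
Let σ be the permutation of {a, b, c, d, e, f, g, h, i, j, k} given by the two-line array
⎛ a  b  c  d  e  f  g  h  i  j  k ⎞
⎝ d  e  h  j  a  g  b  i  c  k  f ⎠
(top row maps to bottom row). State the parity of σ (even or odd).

odd

In disjoint-cycle form the cycle lengths are 8, 3.
A cycle is odd iff its length is even; σ has 1 even-length cycle, so sgn(σ) = (−1)^1 and σ is odd.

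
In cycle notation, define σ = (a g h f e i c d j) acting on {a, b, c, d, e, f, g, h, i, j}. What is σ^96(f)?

a

f lies in the 9-cycle (a g h f e i c d j).
On a 9-cycle, σ^9 is the identity, so σ^96 = σ^6 there (96 ≡ 6 mod 9).
Stepping 6 places around the cycle: f → e → i → c → d → j → a.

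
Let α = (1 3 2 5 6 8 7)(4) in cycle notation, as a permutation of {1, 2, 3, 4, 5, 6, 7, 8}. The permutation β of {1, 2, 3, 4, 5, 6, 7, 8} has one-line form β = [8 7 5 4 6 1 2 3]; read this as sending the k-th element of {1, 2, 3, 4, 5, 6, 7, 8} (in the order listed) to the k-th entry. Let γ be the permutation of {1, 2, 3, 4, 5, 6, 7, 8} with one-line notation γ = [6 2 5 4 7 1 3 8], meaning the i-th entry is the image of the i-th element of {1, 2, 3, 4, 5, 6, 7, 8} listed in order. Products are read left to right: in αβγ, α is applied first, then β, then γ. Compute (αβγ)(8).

2

(αβγ)(8) = γ(β(α(8))). α(8) = 7, then β(7) = 2, then γ(2) = 2, so the result is 2.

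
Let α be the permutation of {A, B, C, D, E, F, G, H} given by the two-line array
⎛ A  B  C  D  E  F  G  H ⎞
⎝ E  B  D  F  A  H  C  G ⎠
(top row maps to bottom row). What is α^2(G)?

D

Tracing G → C → … returns to G after 5 steps, so G lies in a 5-cycle (C, D, F, H, G).
Advancing 2 steps from G: G → C → D.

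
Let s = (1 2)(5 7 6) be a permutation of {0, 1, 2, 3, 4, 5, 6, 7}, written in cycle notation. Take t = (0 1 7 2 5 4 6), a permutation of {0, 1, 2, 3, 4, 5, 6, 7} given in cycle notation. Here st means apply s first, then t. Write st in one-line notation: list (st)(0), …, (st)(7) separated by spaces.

(st)(x) = t(s(x)). Computing each image: t(s(0)) = t(0) = 1, t(s(1)) = t(2) = 5, t(s(2)) = t(1) = 7, t(s(3)) = t(3) = 3, t(s(4)) = t(4) = 6, t(s(5)) = t(7) = 2, t(s(6)) = t(5) = 4, t(s(7)) = t(6) = 0.
Hence st = [1 5 7 3 6 2 4 0].

1 5 7 3 6 2 4 0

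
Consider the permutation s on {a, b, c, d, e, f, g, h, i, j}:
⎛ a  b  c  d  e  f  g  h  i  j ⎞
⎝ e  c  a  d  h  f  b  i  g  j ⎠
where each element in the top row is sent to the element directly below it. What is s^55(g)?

Tracing g → b → … returns to g after 7 steps, so g lies in a 7-cycle (a e h i g b c).
On a 7-cycle, s^7 is the identity, so s^55 = s^6 there (55 ≡ 6 mod 7).
Stepping 6 places around the cycle: g → b → c → a → e → h → i.

i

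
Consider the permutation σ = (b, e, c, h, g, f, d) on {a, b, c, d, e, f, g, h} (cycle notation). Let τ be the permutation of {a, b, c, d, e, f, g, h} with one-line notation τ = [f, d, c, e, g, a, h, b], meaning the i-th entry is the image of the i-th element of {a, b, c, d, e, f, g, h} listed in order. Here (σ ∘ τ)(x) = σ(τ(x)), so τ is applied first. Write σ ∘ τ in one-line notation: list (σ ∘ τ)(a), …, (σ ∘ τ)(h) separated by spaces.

d b h c f a g e

(σ ∘ τ)(x) = σ(τ(x)). Computing each image: σ(τ(a)) = σ(f) = d, σ(τ(b)) = σ(d) = b, σ(τ(c)) = σ(c) = h, σ(τ(d)) = σ(e) = c, σ(τ(e)) = σ(g) = f, σ(τ(f)) = σ(a) = a, σ(τ(g)) = σ(h) = g, σ(τ(h)) = σ(b) = e.
Hence σ ∘ τ = [d b h c f a g e].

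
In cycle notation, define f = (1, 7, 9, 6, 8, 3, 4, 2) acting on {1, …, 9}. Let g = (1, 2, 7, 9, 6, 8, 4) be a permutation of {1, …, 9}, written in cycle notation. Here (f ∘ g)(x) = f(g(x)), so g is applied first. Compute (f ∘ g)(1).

1

First apply g: g(1) = 2, then f(2) = 1. Thus (f ∘ g)(1) = 1.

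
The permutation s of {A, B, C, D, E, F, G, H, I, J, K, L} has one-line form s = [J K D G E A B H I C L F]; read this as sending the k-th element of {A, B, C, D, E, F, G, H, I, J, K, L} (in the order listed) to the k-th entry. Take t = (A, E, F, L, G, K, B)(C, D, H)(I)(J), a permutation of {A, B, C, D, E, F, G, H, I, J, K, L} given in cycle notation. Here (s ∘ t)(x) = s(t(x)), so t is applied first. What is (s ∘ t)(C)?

t(C) = D, then s(D) = G; composing gives (s ∘ t)(C) = G.

G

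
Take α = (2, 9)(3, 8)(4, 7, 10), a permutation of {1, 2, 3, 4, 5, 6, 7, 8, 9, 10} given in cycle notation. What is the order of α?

6

The cycle type of α is (3, 2, 2, 1, 1, 1).
The order is lcm(3, 2, 2) = 6.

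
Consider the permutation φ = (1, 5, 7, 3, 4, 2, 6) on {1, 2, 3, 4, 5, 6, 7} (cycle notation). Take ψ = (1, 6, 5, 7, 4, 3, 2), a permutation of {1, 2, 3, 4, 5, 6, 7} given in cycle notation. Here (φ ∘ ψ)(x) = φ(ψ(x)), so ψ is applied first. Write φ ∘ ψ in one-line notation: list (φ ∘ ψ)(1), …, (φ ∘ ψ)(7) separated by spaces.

1 5 6 4 3 7 2

(φ ∘ ψ)(x) = φ(ψ(x)). Computing each image: φ(ψ(1)) = φ(6) = 1, φ(ψ(2)) = φ(1) = 5, φ(ψ(3)) = φ(2) = 6, φ(ψ(4)) = φ(3) = 4, φ(ψ(5)) = φ(7) = 3, φ(ψ(6)) = φ(5) = 7, φ(ψ(7)) = φ(4) = 2.
Hence φ ∘ ψ = [1 5 6 4 3 7 2].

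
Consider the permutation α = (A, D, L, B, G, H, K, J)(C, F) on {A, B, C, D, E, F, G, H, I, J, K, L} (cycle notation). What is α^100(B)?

J

B lies in the 8-cycle (A, D, L, B, G, H, K, J).
Powers repeat with period 8 on this cycle, and 100 mod 8 = 4, so α^100(B) = α^4(B).
Advancing 4 steps from B: B → G → H → K → J.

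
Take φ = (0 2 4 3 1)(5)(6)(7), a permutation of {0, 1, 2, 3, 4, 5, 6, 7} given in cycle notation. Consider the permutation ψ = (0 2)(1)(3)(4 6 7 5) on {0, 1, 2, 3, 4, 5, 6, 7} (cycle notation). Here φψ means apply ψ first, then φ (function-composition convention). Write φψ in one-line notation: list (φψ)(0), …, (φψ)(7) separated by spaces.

4 0 2 1 6 3 7 5

Chase each element through ψ then φ: 0 → 2 → 4; 1 → 1 → 0; 2 → 0 → 2; 3 → 3 → 1; 4 → 6 → 6; 5 → 4 → 3; 6 → 7 → 7; 7 → 5 → 5.
So φψ in one-line form is 4 0 2 1 6 3 7 5.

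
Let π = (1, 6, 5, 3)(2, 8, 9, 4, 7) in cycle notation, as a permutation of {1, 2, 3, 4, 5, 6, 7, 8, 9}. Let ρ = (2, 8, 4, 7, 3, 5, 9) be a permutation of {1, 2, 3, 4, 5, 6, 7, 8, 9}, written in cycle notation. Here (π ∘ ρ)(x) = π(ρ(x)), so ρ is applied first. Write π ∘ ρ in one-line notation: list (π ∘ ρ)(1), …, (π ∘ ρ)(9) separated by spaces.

(π ∘ ρ)(x) = π(ρ(x)). Computing each image: π(ρ(1)) = π(1) = 6, π(ρ(2)) = π(8) = 9, π(ρ(3)) = π(5) = 3, π(ρ(4)) = π(7) = 2, π(ρ(5)) = π(9) = 4, π(ρ(6)) = π(6) = 5, π(ρ(7)) = π(3) = 1, π(ρ(8)) = π(4) = 7, π(ρ(9)) = π(2) = 8.
Hence π ∘ ρ = [6 9 3 2 4 5 1 7 8].

6 9 3 2 4 5 1 7 8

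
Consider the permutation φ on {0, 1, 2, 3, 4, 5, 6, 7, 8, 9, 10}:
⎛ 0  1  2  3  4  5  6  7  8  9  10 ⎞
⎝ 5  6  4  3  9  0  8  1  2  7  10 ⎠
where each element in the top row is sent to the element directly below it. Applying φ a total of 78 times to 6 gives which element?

Tracing 6 → 8 → … returns to 6 after 7 steps, so 6 lies in a 7-cycle (1 6 8 2 4 9 7).
Since the cycle has length 7, φ^78 acts on it the same as φ^1 (78 mod 7 = 1).
Stepping 1 place around the cycle: 6 → 8.

8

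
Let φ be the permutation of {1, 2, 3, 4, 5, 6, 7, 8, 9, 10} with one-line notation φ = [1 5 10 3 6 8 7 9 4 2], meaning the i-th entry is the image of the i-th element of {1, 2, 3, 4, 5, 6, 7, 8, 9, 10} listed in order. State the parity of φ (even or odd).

In disjoint-cycle form the cycle lengths are 8, 1, 1.
A cycle of length ℓ contributes ℓ−1 transpositions, so φ is a product of 7 transpositions — odd.

odd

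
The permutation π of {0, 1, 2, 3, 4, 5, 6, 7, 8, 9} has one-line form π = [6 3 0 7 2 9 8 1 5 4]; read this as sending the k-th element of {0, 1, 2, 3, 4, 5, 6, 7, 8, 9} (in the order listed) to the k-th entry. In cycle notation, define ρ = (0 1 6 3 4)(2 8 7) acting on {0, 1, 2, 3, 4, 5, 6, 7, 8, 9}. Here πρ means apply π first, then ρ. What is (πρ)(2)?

1

π(2) = 0, then ρ(0) = 1; composing gives (πρ)(2) = 1.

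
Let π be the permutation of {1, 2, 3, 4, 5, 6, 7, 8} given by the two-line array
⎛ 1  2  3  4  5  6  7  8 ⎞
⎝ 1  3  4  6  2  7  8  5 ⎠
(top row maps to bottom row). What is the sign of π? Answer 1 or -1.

In disjoint-cycle form the cycle lengths are 7, 1.
A cycle of length ℓ contributes ℓ−1 transpositions, so π is a product of 6 transpositions — even.

1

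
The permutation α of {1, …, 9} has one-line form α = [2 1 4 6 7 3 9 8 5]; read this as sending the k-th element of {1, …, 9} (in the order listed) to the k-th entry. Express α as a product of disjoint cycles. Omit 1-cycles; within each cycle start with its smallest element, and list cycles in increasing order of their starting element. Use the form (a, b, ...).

From 1: 1 → 2 → 1, closing the cycle (1, 2).
Repeating from the next unused element and collecting all non-trivial cycles gives (1, 2)(3, 4, 6)(5, 7, 9).

(1, 2)(3, 4, 6)(5, 7, 9)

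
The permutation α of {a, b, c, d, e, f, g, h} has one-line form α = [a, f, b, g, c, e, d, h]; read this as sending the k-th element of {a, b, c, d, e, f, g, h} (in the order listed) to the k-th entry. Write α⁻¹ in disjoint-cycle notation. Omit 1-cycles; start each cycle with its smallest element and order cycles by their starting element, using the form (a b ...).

The cycle decomposition of α is (b f e c)(d g).
The inverse reverses every cycle; in canonical form, α⁻¹ = (b c e f)(d g).

(b c e f)(d g)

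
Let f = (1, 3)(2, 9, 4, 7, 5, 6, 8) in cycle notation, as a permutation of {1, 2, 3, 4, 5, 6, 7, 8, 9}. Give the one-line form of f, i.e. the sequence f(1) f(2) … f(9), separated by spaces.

Each element maps to the next entry in its cycle (wrapping to the front): 1↦3, 2↦9, 3↦1, 4↦7, 5↦6, 6↦8, 7↦5, 8↦2, 9↦4.
Listing these in domain order gives 3 9 1 7 6 8 5 2 4.

3 9 1 7 6 8 5 2 4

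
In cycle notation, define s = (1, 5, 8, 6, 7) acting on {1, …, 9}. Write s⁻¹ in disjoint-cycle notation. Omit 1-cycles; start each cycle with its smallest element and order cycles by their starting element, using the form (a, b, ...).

(1, 7, 6, 8, 5)

If s sends a → b within a cycle, s⁻¹ sends b → a; equivalently, reverse each cycle.
After reversing and putting each cycle's least element first, s⁻¹ = (1, 7, 6, 8, 5).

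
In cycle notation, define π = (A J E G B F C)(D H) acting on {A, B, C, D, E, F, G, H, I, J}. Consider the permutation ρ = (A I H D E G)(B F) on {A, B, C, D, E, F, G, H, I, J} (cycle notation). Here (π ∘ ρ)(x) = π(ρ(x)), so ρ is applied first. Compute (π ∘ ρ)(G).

First apply ρ: ρ(G) = A, then π(A) = J. Thus (π ∘ ρ)(G) = J.

J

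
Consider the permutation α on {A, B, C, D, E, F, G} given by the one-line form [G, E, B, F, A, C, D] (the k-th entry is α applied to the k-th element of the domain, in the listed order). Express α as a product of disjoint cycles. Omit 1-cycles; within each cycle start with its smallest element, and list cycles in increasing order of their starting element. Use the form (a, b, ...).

From A: A → G → D → F → C → B → E → A, closing the cycle (A, G, D, F, C, B, E).
Repeating from the next unused element and collecting all non-trivial cycles gives (A, G, D, F, C, B, E).

(A, G, D, F, C, B, E)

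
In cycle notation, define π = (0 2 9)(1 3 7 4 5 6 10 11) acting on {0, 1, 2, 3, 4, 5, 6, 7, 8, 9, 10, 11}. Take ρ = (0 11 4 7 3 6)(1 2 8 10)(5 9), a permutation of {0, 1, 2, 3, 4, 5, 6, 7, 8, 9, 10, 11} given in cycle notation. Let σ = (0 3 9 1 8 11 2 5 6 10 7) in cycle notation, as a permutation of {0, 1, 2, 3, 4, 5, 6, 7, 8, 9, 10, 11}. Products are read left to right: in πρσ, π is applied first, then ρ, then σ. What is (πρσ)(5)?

3

Chase 5: π(5) = 6; ρ(6) = 0; σ(0) = 3. Hence (πρσ)(5) = 3.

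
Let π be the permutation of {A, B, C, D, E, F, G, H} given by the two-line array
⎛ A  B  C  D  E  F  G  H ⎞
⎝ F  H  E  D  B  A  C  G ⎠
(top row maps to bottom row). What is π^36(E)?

Tracing E → B → … returns to E after 5 steps, so E lies in a 5-cycle (B, H, G, C, E).
Powers repeat with period 5 on this cycle, and 36 mod 5 = 1, so π^36(E) = π^1(E).
Advancing 1 step from E: E → B.

B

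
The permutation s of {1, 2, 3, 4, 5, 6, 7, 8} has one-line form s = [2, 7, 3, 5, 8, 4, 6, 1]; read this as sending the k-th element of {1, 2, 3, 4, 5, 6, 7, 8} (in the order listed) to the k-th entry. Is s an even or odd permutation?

In disjoint-cycle form the cycle lengths are 7, 1.
A cycle is odd iff its length is even; s has 0 even-length cycles, so sgn(s) = (−1)^0 and s is even.

even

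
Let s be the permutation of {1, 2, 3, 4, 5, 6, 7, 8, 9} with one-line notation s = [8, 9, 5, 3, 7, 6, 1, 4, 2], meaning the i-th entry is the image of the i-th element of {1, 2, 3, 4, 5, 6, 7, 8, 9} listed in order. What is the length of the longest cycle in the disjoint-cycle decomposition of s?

6

Decomposing into disjoint cycles gives (1 8 4 3 5 7)(2 9); the longest has length 6.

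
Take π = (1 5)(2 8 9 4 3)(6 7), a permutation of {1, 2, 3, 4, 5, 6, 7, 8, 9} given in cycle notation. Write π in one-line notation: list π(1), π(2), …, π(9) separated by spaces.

5 8 2 3 1 7 6 9 4

Each element maps to the next entry in its cycle (wrapping to the front): 1↦5, 2↦8, 3↦2, 4↦3, 5↦1, 6↦7, 7↦6, 8↦9, 9↦4.
So the one-line form is 5 8 2 3 1 7 6 9 4.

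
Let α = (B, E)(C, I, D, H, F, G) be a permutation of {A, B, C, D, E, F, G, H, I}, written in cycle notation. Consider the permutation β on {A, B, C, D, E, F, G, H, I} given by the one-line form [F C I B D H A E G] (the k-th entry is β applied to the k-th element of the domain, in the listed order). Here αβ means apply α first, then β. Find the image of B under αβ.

D

(αβ)(B) = β(α(B)). α(B) = E, then β(E) = D. So (αβ)(B) = D.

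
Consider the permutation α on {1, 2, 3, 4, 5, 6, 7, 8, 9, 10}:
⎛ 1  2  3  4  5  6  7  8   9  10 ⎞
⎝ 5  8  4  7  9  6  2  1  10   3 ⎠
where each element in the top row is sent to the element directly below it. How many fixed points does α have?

1

The fixed points (elements with α(x) = x) are {6}, so there is 1.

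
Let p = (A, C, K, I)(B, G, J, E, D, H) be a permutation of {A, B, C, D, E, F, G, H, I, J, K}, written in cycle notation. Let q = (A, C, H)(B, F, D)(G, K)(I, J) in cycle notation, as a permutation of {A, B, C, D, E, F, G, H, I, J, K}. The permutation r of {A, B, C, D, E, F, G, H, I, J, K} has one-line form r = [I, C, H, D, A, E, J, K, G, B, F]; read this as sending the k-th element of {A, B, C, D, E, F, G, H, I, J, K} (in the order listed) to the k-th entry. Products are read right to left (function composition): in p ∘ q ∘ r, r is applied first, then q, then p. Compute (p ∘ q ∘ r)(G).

A

Apply the permutations in order: r(G) = J, then q(J) = I, then p(I) = A. So (p ∘ q ∘ r)(G) = A.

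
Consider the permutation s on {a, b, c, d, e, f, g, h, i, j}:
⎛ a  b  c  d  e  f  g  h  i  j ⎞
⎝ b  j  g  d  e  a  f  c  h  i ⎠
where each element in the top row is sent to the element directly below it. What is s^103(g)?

Tracing g → f → … returns to g after 8 steps, so g lies in an 8-cycle (a, b, j, i, h, c, g, f).
Since the cycle has length 8, s^103 acts on it the same as s^7 (103 mod 8 = 7).
Stepping 7 places around the cycle: g → f → a → b → j → i → h → c.

c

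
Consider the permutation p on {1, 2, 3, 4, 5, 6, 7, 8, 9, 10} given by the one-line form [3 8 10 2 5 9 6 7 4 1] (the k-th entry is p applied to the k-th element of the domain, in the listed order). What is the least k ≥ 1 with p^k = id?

Decomposing into disjoint cycles gives cycle lengths 6, 3, 1.
The order of p is the least common multiple of its cycle lengths: lcm(6, 3) = 6.

6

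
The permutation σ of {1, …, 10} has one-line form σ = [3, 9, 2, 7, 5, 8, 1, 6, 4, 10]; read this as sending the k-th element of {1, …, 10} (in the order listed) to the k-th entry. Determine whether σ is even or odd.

In disjoint-cycle form the cycle lengths are 6, 2, 1, 1.
A cycle of length ℓ contributes ℓ−1 transpositions, so σ is a product of 5 + 1 = 6 transpositions — even.

even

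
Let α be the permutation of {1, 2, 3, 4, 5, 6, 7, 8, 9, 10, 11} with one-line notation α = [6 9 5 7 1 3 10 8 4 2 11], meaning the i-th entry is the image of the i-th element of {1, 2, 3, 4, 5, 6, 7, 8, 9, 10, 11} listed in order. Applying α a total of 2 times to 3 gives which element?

1

Tracing 3 → 5 → … returns to 3 after 4 steps, so 3 lies in a 4-cycle (1 6 3 5).
Stepping 2 places around the cycle: 3 → 5 → 1.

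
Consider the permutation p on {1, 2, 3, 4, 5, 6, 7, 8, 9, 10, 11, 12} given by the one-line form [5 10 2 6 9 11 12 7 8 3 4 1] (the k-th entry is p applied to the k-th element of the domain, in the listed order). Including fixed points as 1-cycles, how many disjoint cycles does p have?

3

The cycle decomposition is (1 5 9 8 7 12)(2 10 3)(4 6 11), which has 3 cycles (counting 1-cycles).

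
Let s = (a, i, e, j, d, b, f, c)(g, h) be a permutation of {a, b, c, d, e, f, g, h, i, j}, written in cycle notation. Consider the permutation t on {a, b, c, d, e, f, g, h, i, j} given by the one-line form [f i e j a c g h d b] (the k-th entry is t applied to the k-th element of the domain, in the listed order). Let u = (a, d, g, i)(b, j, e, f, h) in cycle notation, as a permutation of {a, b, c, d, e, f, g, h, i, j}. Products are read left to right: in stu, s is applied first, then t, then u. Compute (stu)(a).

Chase a: s(a) = i; t(i) = d; u(d) = g. Hence (stu)(a) = g.

g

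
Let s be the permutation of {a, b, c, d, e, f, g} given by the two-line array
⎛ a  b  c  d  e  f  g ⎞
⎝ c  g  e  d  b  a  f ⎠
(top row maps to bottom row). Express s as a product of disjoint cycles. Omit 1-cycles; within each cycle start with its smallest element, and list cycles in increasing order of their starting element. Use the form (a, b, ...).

Iterating s from a gives a → c → e → b → g → f → a; that is the 6-cycle (a, c, e, b, g, f).
Continuing from each remaining unvisited element yields (a, c, e, b, g, f).

(a, c, e, b, g, f)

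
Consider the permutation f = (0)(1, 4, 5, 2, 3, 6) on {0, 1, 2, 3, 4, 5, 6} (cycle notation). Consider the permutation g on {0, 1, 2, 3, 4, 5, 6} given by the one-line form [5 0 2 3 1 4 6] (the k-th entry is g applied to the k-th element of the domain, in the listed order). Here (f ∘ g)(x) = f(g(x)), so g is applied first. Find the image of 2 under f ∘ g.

First apply g: g(2) = 2, then f(2) = 3. Thus (f ∘ g)(2) = 3.

3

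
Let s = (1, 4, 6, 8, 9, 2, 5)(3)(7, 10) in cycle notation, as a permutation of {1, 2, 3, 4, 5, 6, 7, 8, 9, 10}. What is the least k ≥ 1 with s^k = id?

14

The cycle type of s is (7, 2, 1).
The order of s is the least common multiple of its cycle lengths: lcm(7, 2) = 14.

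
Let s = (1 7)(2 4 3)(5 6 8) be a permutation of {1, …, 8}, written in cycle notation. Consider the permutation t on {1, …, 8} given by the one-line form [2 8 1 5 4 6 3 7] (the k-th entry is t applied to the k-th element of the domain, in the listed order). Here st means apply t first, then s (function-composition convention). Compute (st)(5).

3

First apply t: t(5) = 4, then s(4) = 3. Thus (st)(5) = 3.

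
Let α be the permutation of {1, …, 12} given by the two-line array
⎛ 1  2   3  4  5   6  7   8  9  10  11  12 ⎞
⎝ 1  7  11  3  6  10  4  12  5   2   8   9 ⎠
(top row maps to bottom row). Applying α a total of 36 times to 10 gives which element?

4

Tracing 10 → 2 → … returns to 10 after 11 steps, so 10 lies in an 11-cycle (2, 7, 4, 3, 11, 8, 12, 9, 5, 6, 10).
Powers repeat with period 11 on this cycle, and 36 mod 11 = 3, so α^36(10) = α^3(10).
Stepping 3 places around the cycle: 10 → 2 → 7 → 4.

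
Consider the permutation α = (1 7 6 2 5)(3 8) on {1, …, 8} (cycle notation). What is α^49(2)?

6

2 lies in the 5-cycle (1 7 6 2 5).
Powers repeat with period 5 on this cycle, and 49 mod 5 = 4, so α^49(2) = α^4(2).
Stepping 4 places around the cycle: 2 → 5 → 1 → 7 → 6.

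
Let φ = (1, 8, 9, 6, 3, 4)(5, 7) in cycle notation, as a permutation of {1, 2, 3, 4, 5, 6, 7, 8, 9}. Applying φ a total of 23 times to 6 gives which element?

9

6 lies in the 6-cycle (1, 8, 9, 6, 3, 4).
Since the cycle has length 6, φ^23 acts on it the same as φ^5 (23 mod 6 = 5).
Stepping 5 places around the cycle: 6 → 3 → 4 → 1 → 8 → 9.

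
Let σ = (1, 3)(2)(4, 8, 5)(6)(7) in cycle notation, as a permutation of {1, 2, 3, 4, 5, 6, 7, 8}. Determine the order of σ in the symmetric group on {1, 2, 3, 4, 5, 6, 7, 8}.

6

The cycle type of σ is (3, 2, 1, 1, 1).
The order of σ is the least common multiple of its cycle lengths: lcm(3, 2) = 6.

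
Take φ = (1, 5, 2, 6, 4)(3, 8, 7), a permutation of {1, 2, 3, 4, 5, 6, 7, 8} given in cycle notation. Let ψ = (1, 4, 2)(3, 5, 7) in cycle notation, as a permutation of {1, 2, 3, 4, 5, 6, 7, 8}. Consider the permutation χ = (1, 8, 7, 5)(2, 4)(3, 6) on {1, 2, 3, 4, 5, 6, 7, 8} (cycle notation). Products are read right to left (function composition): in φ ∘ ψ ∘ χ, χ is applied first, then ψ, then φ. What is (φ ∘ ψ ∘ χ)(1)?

Chase 1: χ(1) = 8; ψ(8) = 8; φ(8) = 7. Hence (φ ∘ ψ ∘ χ)(1) = 7.

7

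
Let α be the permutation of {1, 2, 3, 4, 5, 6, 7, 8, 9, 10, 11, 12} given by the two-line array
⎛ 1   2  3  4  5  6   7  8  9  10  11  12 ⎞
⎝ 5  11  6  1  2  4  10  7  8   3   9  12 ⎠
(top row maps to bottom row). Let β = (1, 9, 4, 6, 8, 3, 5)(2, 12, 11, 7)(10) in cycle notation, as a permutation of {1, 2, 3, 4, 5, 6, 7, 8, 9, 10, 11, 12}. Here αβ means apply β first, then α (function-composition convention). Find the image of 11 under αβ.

First apply β: β(11) = 7, then α(7) = 10. Thus (αβ)(11) = 10.

10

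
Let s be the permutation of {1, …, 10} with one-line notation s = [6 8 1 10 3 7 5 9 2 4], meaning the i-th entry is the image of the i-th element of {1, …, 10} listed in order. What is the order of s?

30

Writing s as disjoint cycles, the cycle lengths are 5, 3, 2.
Since disjoint cycles commute, ord(s) = lcm(5, 3, 2) = 30.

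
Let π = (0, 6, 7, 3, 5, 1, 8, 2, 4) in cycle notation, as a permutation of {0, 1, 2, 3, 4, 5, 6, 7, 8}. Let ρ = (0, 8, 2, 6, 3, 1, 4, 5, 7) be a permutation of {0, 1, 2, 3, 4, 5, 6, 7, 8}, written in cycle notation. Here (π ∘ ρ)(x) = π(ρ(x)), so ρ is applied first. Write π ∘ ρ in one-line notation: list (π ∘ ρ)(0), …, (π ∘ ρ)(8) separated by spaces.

2 0 7 8 1 3 5 6 4

(π ∘ ρ)(x) = π(ρ(x)). Computing each image: π(ρ(0)) = π(8) = 2, π(ρ(1)) = π(4) = 0, π(ρ(2)) = π(6) = 7, π(ρ(3)) = π(1) = 8, π(ρ(4)) = π(5) = 1, π(ρ(5)) = π(7) = 3, π(ρ(6)) = π(3) = 5, π(ρ(7)) = π(0) = 6, π(ρ(8)) = π(2) = 4.
Hence π ∘ ρ = [2 0 7 8 1 3 5 6 4].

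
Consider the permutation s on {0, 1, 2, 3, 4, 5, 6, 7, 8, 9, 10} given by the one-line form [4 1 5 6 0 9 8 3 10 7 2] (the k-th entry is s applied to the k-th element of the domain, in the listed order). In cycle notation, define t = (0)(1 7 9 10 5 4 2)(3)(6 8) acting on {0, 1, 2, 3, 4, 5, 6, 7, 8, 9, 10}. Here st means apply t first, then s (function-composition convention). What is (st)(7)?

7

(st)(7) = s(t(7)). t(7) = 9, then s(9) = 7. So (st)(7) = 7.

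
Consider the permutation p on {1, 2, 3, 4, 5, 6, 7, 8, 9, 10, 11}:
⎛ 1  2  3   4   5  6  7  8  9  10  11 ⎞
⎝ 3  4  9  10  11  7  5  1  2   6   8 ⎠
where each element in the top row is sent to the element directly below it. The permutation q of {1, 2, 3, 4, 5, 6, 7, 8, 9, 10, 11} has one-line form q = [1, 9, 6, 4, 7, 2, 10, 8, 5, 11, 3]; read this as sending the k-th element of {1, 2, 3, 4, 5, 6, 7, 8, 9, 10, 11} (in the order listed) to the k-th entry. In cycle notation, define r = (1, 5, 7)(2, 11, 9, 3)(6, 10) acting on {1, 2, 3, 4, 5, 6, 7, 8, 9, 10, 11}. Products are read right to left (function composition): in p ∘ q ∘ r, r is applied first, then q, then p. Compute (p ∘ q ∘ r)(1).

5

Chase 1: r(1) = 5; q(5) = 7; p(7) = 5. Hence (p ∘ q ∘ r)(1) = 5.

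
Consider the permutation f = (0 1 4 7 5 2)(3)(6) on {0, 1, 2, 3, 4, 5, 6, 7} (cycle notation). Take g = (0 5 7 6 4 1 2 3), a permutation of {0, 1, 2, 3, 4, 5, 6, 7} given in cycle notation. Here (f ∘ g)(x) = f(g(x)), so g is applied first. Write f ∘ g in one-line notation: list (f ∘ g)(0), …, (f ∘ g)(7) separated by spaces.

2 0 3 1 4 5 7 6

(f ∘ g)(x) = f(g(x)). Computing each image: f(g(0)) = f(5) = 2, f(g(1)) = f(2) = 0, f(g(2)) = f(3) = 3, f(g(3)) = f(0) = 1, f(g(4)) = f(1) = 4, f(g(5)) = f(7) = 5, f(g(6)) = f(4) = 7, f(g(7)) = f(6) = 6.
Hence f ∘ g = [2 0 3 1 4 5 7 6].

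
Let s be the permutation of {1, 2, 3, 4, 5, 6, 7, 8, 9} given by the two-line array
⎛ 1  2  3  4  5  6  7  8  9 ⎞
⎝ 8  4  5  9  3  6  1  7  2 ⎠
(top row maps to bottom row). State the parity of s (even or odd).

odd

In disjoint-cycle form the cycle lengths are 3, 3, 2, 1.
A cycle is odd iff its length is even; s has 1 even-length cycle, so sgn(s) = (−1)^1 and s is odd.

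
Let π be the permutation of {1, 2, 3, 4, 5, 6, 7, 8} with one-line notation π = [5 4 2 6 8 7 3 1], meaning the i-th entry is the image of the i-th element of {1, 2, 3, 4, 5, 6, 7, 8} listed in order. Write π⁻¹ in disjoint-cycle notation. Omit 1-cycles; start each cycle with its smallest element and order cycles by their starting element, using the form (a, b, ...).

(1, 8, 5)(2, 3, 7, 6, 4)

First write π in disjoint cycles: (1, 5, 8)(2, 4, 6, 7, 3).
The inverse reverses every cycle; in canonical form, π⁻¹ = (1, 8, 5)(2, 3, 7, 6, 4).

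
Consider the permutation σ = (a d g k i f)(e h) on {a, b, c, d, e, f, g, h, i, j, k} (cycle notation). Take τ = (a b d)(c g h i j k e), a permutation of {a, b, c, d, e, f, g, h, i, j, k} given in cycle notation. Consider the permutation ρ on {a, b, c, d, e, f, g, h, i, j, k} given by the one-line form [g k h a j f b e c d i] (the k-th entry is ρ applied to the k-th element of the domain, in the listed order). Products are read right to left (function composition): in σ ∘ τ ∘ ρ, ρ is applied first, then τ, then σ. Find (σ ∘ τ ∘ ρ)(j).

(σ ∘ τ ∘ ρ)(j) = σ(τ(ρ(j))). ρ(j) = d, then τ(d) = a, then σ(a) = d, so the result is d.

d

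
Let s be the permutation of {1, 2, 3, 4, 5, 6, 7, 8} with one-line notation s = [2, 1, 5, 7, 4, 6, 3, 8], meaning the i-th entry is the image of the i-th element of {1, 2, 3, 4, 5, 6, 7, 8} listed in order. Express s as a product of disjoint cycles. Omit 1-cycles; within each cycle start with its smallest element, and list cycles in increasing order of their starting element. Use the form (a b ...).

Start at 1 and follow images: 1 → 2 → 1, giving the cycle (1 2).
Continuing from each remaining unvisited element yields (1 2)(3 5 4 7).

(1 2)(3 5 4 7)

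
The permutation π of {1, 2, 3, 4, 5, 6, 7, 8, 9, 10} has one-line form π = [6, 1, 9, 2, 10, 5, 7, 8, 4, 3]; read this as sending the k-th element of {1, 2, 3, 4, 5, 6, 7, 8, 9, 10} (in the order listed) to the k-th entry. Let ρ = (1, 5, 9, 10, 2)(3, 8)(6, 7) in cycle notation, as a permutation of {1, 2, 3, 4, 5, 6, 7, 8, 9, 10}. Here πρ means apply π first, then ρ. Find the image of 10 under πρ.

First apply π: π(10) = 3, then ρ(3) = 8. Thus (πρ)(10) = 8.

8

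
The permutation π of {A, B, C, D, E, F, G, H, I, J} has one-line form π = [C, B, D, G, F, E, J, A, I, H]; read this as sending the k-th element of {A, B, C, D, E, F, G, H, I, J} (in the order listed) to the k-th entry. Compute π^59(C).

A

Tracing C → D → … returns to C after 6 steps, so C lies in a 6-cycle (A C D G J H).
On a 6-cycle, π^6 is the identity, so π^59 = π^5 there (59 ≡ 5 mod 6).
Stepping 5 places around the cycle: C → D → G → J → H → A.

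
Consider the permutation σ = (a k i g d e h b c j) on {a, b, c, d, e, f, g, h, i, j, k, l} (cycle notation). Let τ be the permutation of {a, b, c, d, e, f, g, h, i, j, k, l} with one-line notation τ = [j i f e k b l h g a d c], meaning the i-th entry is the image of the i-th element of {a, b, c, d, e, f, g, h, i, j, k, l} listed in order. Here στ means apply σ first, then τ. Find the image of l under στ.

σ(l) = l, then τ(l) = c; composing gives (στ)(l) = c.

c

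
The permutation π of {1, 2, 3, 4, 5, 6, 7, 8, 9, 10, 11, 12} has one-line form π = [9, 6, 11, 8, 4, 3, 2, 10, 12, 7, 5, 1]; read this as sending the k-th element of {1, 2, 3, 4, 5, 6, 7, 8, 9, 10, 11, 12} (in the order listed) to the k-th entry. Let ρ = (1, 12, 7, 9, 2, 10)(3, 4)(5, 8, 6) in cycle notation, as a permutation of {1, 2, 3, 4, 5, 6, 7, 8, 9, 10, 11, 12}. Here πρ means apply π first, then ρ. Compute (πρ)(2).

First apply π: π(2) = 6, then ρ(6) = 5. Thus (πρ)(2) = 5.

5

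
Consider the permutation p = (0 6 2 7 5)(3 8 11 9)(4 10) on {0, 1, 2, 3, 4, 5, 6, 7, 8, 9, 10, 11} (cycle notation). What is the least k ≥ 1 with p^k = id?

The cycle type of p is (5, 4, 2, 1).
Since disjoint cycles commute, ord(p) = lcm(5, 4, 2) = 20.

20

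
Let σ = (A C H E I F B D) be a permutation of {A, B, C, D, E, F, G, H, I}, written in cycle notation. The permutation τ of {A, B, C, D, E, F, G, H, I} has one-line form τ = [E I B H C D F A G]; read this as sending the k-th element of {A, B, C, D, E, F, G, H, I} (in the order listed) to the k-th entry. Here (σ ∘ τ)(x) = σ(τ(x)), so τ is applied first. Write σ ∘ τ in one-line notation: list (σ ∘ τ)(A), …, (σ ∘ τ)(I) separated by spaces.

I F D E H A B C G

(σ ∘ τ)(x) = σ(τ(x)). Computing each image: σ(τ(A)) = σ(E) = I, σ(τ(B)) = σ(I) = F, σ(τ(C)) = σ(B) = D, σ(τ(D)) = σ(H) = E, σ(τ(E)) = σ(C) = H, σ(τ(F)) = σ(D) = A, σ(τ(G)) = σ(F) = B, σ(τ(H)) = σ(A) = C, σ(τ(I)) = σ(G) = G.
Hence σ ∘ τ = [I F D E H A B C G].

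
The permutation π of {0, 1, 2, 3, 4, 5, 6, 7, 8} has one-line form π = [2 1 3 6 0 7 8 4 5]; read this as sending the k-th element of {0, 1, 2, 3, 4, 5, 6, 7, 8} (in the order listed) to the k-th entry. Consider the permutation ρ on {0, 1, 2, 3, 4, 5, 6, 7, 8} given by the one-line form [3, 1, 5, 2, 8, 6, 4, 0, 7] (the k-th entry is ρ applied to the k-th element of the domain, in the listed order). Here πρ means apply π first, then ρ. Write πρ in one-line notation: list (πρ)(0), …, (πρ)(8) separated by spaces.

For each element, apply π then ρ: 0 → 2 → 5; 1 → 1 → 1; 2 → 3 → 2; 3 → 6 → 4; 4 → 0 → 3; 5 → 7 → 0; 6 → 8 → 7; 7 → 4 → 8; 8 → 5 → 6.
So πρ in one-line form is 5 1 2 4 3 0 7 8 6.

5 1 2 4 3 0 7 8 6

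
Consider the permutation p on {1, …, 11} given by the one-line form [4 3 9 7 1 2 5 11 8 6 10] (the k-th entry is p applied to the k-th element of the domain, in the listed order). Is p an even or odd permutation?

odd

In disjoint-cycle form the cycle lengths are 7, 4.
A cycle of length ℓ contributes ℓ−1 transpositions, so p is a product of 6 + 3 = 9 transpositions — odd.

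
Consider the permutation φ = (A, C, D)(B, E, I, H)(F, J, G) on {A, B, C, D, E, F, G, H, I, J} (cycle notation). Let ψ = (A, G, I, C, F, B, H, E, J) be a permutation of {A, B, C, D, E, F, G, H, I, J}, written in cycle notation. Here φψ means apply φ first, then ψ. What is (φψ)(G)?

B

φ(G) = F, then ψ(F) = B; composing gives (φψ)(G) = B.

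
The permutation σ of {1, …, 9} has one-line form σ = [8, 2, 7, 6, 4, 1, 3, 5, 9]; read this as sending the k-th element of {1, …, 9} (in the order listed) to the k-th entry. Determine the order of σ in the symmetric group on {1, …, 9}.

Decomposing into disjoint cycles gives cycle lengths 5, 2, 1, 1.
The order is lcm(5, 2) = 10.

10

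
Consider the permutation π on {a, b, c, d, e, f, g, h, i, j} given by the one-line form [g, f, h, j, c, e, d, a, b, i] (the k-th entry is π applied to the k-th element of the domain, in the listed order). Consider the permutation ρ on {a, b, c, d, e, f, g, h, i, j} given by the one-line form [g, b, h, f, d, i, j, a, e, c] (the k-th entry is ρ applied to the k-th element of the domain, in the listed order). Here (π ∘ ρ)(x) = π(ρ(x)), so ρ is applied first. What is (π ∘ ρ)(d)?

First apply ρ: ρ(d) = f, then π(f) = e. Thus (π ∘ ρ)(d) = e.

e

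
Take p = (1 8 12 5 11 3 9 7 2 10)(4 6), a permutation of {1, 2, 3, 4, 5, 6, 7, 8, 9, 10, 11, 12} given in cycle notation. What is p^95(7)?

12

7 lies in the 10-cycle (1 8 12 5 11 3 9 7 2 10).
Powers repeat with period 10 on this cycle, and 95 mod 10 = 5, so p^95(7) = p^5(7).
Advancing 5 steps from 7: 7 → 2 → 10 → 1 → 8 → 12.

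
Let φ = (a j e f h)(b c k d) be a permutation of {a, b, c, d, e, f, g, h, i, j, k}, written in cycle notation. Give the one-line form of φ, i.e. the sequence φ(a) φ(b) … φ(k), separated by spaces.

j c k b f h g a i e d

Each element maps to the next entry in its cycle (wrapping to the front): a↦j, b↦c, c↦k, d↦b, e↦f, f↦h, g↦g, h↦a, i↦i, j↦e, k↦d.
So the one-line form is j c k b f h g a i e d.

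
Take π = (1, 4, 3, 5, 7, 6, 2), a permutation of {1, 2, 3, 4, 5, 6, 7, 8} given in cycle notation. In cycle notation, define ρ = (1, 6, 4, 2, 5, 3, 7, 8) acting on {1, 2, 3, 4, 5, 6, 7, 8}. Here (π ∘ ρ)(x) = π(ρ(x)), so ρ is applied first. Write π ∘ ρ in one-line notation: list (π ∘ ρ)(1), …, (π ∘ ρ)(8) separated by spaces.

2 7 6 1 5 3 8 4

(π ∘ ρ)(x) = π(ρ(x)). Computing each image: π(ρ(1)) = π(6) = 2, π(ρ(2)) = π(5) = 7, π(ρ(3)) = π(7) = 6, π(ρ(4)) = π(2) = 1, π(ρ(5)) = π(3) = 5, π(ρ(6)) = π(4) = 3, π(ρ(7)) = π(8) = 8, π(ρ(8)) = π(1) = 4.
Hence π ∘ ρ = [2 7 6 1 5 3 8 4].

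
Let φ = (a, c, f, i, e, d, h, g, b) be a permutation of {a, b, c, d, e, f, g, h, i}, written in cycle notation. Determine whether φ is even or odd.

The cycle lengths are 9.
A cycle of length ℓ contributes ℓ−1 transpositions, so φ is a product of 8 transpositions — even.

even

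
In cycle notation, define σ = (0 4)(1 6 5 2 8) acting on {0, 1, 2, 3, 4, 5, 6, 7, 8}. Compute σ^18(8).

5

8 lies in the 5-cycle (1 6 5 2 8).
Since the cycle has length 5, σ^18 acts on it the same as σ^3 (18 mod 5 = 3).
Stepping 3 places around the cycle: 8 → 1 → 6 → 5.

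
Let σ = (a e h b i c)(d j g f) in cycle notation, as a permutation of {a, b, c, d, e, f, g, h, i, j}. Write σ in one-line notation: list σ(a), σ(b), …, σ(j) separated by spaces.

e i a j h d f b c g

Each element maps to the next entry in its cycle (wrapping to the front): a→e, b→i, c→a, d→j, e→h, f→d, g→f, h→b, i→c, j→g.
Listing these in domain order gives e i a j h d f b c g.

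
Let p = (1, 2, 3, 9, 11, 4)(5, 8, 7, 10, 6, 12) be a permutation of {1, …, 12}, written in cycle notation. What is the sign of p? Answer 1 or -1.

The cycle lengths are 6, 6.
A cycle of length ℓ contributes ℓ−1 transpositions, so p is a product of 5 + 5 = 10 transpositions — even.

1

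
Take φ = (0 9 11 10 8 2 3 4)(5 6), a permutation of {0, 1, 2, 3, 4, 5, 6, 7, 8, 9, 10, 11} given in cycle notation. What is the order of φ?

The cycle type of φ is (8, 2, 1, 1).
The order is lcm(8, 2) = 8.

8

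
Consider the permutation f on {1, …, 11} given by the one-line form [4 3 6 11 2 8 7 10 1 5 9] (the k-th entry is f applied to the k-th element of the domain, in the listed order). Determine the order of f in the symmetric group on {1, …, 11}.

12

Decomposing into disjoint cycles gives cycle lengths 6, 4, 1.
The order of f is the least common multiple of its cycle lengths: lcm(6, 4) = 12.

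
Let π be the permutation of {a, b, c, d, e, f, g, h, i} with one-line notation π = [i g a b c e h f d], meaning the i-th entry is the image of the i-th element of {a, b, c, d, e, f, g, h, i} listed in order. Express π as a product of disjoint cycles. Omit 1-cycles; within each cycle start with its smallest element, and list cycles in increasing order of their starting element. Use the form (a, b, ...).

(a, i, d, b, g, h, f, e, c)

Start at a and follow images: a → i → d → b → g → h → f → e → c → a, giving the cycle (a, i, d, b, g, h, f, e, c).
Repeating from the next unused element and collecting all non-trivial cycles gives (a, i, d, b, g, h, f, e, c).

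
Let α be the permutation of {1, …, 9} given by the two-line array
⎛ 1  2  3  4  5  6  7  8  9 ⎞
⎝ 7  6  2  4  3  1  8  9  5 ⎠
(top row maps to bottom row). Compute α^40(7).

7

Tracing 7 → 8 → … returns to 7 after 8 steps, so 7 lies in an 8-cycle (1 7 8 9 5 3 2 6).
Powers repeat with period 8 on this cycle, and 40 mod 8 = 0, so α^40(7) = α^0(7).
So α^40(7) = 7.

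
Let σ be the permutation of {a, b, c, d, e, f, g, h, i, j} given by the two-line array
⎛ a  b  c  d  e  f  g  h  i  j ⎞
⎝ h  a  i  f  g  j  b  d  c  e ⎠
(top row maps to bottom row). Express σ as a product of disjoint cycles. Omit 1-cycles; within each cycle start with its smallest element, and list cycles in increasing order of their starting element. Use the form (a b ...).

From a: a → h → d → f → j → e → g → b → a, closing the cycle (a h d f j e g b).
Continuing from each remaining unvisited element yields (a h d f j e g b)(c i).

(a h d f j e g b)(c i)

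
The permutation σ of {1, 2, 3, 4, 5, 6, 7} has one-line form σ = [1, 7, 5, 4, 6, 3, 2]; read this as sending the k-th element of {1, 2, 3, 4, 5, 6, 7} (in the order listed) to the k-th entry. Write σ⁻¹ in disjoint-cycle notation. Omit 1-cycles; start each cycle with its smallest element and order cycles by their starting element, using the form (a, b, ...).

(2, 7)(3, 6, 5)

First write σ in disjoint cycles: (2, 7)(3, 5, 6).
Reversing each cycle (and rotating so the smallest element leads) gives σ⁻¹ = (2, 7)(3, 6, 5).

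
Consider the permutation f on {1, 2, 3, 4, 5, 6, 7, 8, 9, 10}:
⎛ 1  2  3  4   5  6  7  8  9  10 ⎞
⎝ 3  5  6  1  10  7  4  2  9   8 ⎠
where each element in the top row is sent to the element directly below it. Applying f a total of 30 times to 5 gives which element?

Tracing 5 → 10 → … returns to 5 after 4 steps, so 5 lies in a 4-cycle (2, 5, 10, 8).
On a 4-cycle, f^4 is the identity, so f^30 = f^2 there (30 ≡ 2 mod 4).
Stepping 2 places around the cycle: 5 → 10 → 8.

8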